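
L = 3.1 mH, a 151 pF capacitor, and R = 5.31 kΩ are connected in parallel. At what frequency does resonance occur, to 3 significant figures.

ω₀ = 1/√(LC) = 1/√(0.0031 × 1.51e-10) = 1.462e+06 rad/s
f₀ = ω₀/(2π) = 233 kHz

233 kHz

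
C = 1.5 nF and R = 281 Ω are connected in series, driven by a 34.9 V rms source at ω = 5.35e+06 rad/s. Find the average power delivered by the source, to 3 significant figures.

3.62 W

X_C = 1/(ωC) = 125 Ω
Z = 281 − j125 Ω
|Z| = √(281² + 125²) = 307 Ω
∠Z = arctan(-125/281) = -23.9°
I = V/|Z| = 114 mA
P = VI cos φ = 34.9 × 0.114 × cos(-23.9°) = 3.62 W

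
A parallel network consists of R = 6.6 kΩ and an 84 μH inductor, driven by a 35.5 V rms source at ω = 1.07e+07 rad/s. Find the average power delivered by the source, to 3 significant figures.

191 mW

X_L = ωL = 899 Ω
Parallel: admittances add. Y = 1/R + 1/(jωL)
Y = (0.000152 − j0.00111) S
|Y| = 0.00112 S → |Z| = 1/|Y| = 891 Ω, ∠Z = −∠Y = 82.2°
I = V/|Z| = 39.9 mA
P = VI cos φ = 35.5 × 0.0399 × cos(82.2°) = 191 mW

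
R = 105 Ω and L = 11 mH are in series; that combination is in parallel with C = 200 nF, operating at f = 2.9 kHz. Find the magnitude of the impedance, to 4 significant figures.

ω = 2πf = 18220 rad/s
X_L = ωL = 200.4 Ω
X_C = 1/(ωC) = 274.4 Ω
Branch 1 (R+jX_L): Z₁ = 105.0 + j200.4 Ω, |Z₁| = 226.3 Ω
Branch 2 (−jX_C): Z₂ = −j274.4 Ω
Parallel: Z = Z₁Z₂/(Z₁+Z₂), |Z| = 483.4 Ω, ∠Z = 7.516°

483.4 Ω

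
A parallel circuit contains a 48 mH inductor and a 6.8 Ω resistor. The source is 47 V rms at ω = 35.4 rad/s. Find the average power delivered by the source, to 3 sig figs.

X_L = ωL = 1.70 Ω
Parallel: admittances add. Y = 1/R + 1/(jωL)
Y = (0.147 − j0.589) S
|Y| = 0.607 S → |Z| = 1/|Y| = 1.65 Ω, ∠Z = −∠Y = 76.0°
I = V/|Z| = 28.5 A
P = VI cos φ = 47 × 28.5 × cos(76.0°) = 325 W

325 W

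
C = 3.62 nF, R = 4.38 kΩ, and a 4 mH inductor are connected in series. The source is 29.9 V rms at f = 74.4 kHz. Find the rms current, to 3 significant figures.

6.55 mA

ω = 2πf = 467500 rad/s
X_L = ωL = 1870 Ω
X_C = 1/(ωC) = 591 Ω
Net reactance X = X_L − X_C = 1280 Ω
Z = 4380 + j1280 Ω
|Z| = √(4380² + 1280²) = 4560 Ω
I = V/|Z| = 29.9/4560 = 6.55 mA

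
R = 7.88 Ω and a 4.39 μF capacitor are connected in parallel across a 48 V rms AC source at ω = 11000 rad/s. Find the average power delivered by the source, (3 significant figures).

292 W

X_C = 1/(ωC) = 20.7 Ω
Parallel: admittances add. Y = 1/R + jωC
Y = (0.127 + j0.0483) S
|Y| = 0.136 S → |Z| = 1/|Y| = 7.36 Ω, ∠Z = −∠Y = -20.8°
I = V/|Z| = 6.52 A
P = VI cos φ = 48 × 6.52 × cos(-20.8°) = 292 W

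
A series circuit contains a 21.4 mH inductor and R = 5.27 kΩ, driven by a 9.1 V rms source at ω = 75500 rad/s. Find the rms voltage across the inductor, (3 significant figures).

X_L = ωL = 1620 Ω
Z = 5270 + j1620 Ω
|Z| = √(5270² + 1620²) = 5510 Ω
I = V/|Z| = 1.65 mA
V_L = I·|Z_L| = 0.00165 × 1620 = 2.67 V

2.67 V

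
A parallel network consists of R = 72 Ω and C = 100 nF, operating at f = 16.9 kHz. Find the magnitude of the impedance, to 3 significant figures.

57.2 Ω

ω = 2πf = 106200 rad/s
X_C = 1/(ωC) = 94.2 Ω
Parallel: admittances add. Y = 1/R + jωC
Y = (0.0139 + j0.0106) S
|Y| = 0.0175 S → |Z| = 1/|Y| = 57.2 Ω, ∠Z = −∠Y = -37.4°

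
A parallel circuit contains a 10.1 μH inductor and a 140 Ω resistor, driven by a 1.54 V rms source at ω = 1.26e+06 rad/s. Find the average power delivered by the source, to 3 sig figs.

X_L = ωL = 12.7 Ω
Parallel: admittances add. Y = 1/R + 1/(jωL)
Y = (0.00714 − j0.0786) S
|Y| = 0.0789 S → |Z| = 1/|Y| = 12.7 Ω, ∠Z = −∠Y = 84.8°
I = V/|Z| = 122 mA
P = VI cos φ = 1.54 × 0.122 × cos(84.8°) = 16.9 mW

16.9 mW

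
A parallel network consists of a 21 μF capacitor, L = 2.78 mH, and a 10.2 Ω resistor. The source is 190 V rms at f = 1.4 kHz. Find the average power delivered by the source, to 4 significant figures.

ω = 2πf = 8796 rad/s
X_L = ωL = 24.45 Ω
X_C = 1/(ωC) = 5.413 Ω
Parallel: admittances add. Y = 1/R + 1/(jωL) + jωC
Y = (0.09804 + j0.1438) S
|Y| = 0.1741 S → |Z| = 1/|Y| = 5.745 Ω, ∠Z = −∠Y = -55.72°
I = V/|Z| = 33.07 A
P = VI cos φ = 190 × 33.07 × cos(-55.72°) = 3.539 kW

3.539 kW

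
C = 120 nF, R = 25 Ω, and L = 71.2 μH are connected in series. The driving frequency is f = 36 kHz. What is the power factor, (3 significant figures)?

0.770

ω = 2πf = 226200 rad/s
X_L = ωL = 16.1 Ω
X_C = 1/(ωC) = 36.8 Ω
Net reactance X = X_L − X_C = -20.7 Ω
Z = 25.0 − j20.7 Ω
|Z| = √(25.0² + 20.7²) = 32.5 Ω
∠Z = arctan(-20.7/25.0) = -39.7°
cos φ = cos(-39.7°) = 0.770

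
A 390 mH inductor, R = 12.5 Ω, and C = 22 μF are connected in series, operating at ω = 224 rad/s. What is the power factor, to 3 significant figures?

0.108

X_L = ωL = 87.4 Ω
X_C = 1/(ωC) = 203 Ω
Net reactance X = X_L − X_C = -116 Ω
Z = 12.5 − j116 Ω
|Z| = √(12.5² + 116²) = 116 Ω
∠Z = arctan(-116/12.5) = -83.8°
cos φ = cos(-83.8°) = 0.108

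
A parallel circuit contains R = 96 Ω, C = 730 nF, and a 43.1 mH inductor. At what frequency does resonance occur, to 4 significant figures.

ω₀ = 1/√(LC) = 1/√(0.0431 × 7.3e-07) = 5638 rad/s
f₀ = ω₀/(2π) = 897.3 Hz

897.3 Hz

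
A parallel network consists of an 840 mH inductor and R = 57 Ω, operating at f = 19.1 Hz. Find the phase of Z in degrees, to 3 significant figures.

29.5°

ω = 2πf = 120.0 rad/s
X_L = ωL = 101 Ω
Parallel: admittances add. Y = 1/R + 1/(jωL)
Y = (0.0175 − j0.00992) S
|Y| = 0.0202 S → |Z| = 1/|Y| = 49.6 Ω, ∠Z = −∠Y = 29.5°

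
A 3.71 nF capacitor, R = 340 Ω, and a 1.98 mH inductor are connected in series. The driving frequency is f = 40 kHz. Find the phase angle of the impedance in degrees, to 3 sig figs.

ω = 2πf = 251300 rad/s
X_L = ωL = 498 Ω
X_C = 1/(ωC) = 1070 Ω
Net reactance X = X_L − X_C = -575 Ω
Z = 340 − j575 Ω
|Z| = √(340² + 575²) = 668 Ω
∠Z = arctan(-575/340) = -59.4°

-59.4°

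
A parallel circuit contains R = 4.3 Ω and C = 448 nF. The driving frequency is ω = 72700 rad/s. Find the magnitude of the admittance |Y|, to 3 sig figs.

235 mS

X_C = 1/(ωC) = 30.7 Ω
Parallel: admittances add. Y = 1/R + jωC
Y = (0.233 + j0.0326) S
|Y| = 0.235 S → |Z| = 1/|Y| = 4.26 Ω, ∠Z = −∠Y = -7.97°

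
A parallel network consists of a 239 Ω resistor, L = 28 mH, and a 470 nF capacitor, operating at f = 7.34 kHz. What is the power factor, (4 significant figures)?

ω = 2πf = 46120 rad/s
X_L = ωL = 1291 Ω
X_C = 1/(ωC) = 46.13 Ω
Parallel: admittances add. Y = 1/R + 1/(jωL) + jωC
Y = (0.004184 + j0.02090) S
|Y| = 0.02132 S → |Z| = 1/|Y| = 46.91 Ω, ∠Z = −∠Y = -78.68°
cos φ = cos(-78.68°) = 0.1963

0.1963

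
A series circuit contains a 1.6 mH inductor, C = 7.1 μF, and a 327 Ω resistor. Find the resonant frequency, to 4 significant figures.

1.493 kHz

ω₀ = 1/√(LC) = 1/√(0.0016 × 7.1e-06) = 9382 rad/s
f₀ = ω₀/(2π) = 1.493 kHz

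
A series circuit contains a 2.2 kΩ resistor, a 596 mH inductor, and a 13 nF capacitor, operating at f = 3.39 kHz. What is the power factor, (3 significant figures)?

0.235

ω = 2πf = 21300 rad/s
X_L = ωL = 12700 Ω
X_C = 1/(ωC) = 3610 Ω
Net reactance X = X_L − X_C = 9080 Ω
Z = 2200 + j9080 Ω
|Z| = √(2200² + 9080²) = 9350 Ω
∠Z = arctan(9080/2200) = 76.4°
cos φ = cos(76.4°) = 0.235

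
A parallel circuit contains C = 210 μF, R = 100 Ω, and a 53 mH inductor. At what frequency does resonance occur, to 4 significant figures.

47.71 Hz

ω₀ = 1/√(LC) = 1/√(0.053 × 0.00021) = 299.7 rad/s
f₀ = ω₀/(2π) = 47.71 Hz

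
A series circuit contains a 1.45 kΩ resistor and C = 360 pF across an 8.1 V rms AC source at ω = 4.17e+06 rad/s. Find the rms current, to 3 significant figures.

5.08 mA

X_C = 1/(ωC) = 666 Ω
Z = 1450 − j666 Ω
|Z| = √(1450² + 666²) = 1600 Ω
I = V/|Z| = 8.1/1600 = 5.08 mA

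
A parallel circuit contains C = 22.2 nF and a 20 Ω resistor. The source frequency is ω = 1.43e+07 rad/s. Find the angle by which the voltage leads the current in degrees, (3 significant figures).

X_C = 1/(ωC) = 3.15 Ω
Parallel: admittances add. Y = 1/R + jωC
Y = (0.0500 + j0.317) S
|Y| = 0.321 S → |Z| = 1/|Y| = 3.11 Ω, ∠Z = −∠Y = -81.0°

-81.0°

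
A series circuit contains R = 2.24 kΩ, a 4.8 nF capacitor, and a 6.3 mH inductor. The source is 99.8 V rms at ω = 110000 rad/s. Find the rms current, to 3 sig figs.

X_L = ωL = 693 Ω
X_C = 1/(ωC) = 1890 Ω
Net reactance X = X_L − X_C = -1200 Ω
Z = 2240 − j1200 Ω
|Z| = √(2240² + 1200²) = 2540 Ω
I = V/|Z| = 99.8/2540 = 39.3 mA

39.3 mA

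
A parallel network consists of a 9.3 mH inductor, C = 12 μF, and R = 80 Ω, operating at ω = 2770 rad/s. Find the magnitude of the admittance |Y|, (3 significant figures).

X_L = ωL = 25.8 Ω
X_C = 1/(ωC) = 30.1 Ω
Parallel: admittances add. Y = 1/R + 1/(jωL) + jωC
Y = (0.0125 − j0.00558) S
|Y| = 0.0137 S → |Z| = 1/|Y| = 73.1 Ω, ∠Z = −∠Y = 24.0°

13.7 mS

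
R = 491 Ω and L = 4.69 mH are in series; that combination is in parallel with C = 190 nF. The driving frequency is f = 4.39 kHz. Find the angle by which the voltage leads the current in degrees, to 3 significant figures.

-68.1°

ω = 2πf = 27580 rad/s
X_L = ωL = 129 Ω
X_C = 1/(ωC) = 191 Ω
Branch 1 (R+jX_L): Z₁ = 491 + j129 Ω, |Z₁| = 508 Ω
Branch 2 (−jX_C): Z₂ = −j191 Ω
Parallel: Z = Z₁Z₂/(Z₁+Z₂), |Z| = 196 Ω, ∠Z = -68.1°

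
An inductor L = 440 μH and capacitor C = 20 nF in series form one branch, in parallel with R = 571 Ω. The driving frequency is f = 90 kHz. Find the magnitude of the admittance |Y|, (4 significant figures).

ω = 2πf = 565500 rad/s
X_L = ωL = 248.8 Ω
X_C = 1/(ωC) = 88.42 Ω
Branch 1: Z₁ = R = 571.0 Ω
Branch 2 (series LC): Z₂ = j(X_L − X_C) = j160.4 Ω
Parallel: Z = Z₁Z₂/(Z₁+Z₂), |Z| = 154.4 Ω, ∠Z = 74.31°
|Y| = 1/|Z| = 6.476 mS

6.476 mS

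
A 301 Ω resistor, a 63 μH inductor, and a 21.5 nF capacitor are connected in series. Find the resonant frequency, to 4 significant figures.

136.8 kHz

ω₀ = 1/√(LC) = 1/√(6.3e-05 × 2.15e-08) = 859200 rad/s
f₀ = ω₀/(2π) = 136.8 kHz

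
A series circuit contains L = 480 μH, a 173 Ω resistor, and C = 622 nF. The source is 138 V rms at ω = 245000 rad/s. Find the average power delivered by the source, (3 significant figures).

78.0 W

X_L = ωL = 118 Ω
X_C = 1/(ωC) = 6.56 Ω
Net reactance X = X_L − X_C = 111 Ω
Z = 173 + j111 Ω
|Z| = √(173² + 111²) = 206 Ω
∠Z = arctan(111/173) = 32.7°
I = V/|Z| = 671 mA
P = VI cos φ = 138 × 0.671 × cos(32.7°) = 78.0 W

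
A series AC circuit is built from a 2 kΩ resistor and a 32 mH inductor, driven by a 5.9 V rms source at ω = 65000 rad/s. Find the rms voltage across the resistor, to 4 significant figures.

4.089 V

X_L = ωL = 2080 Ω
Z = 2000 + j2080 Ω
|Z| = √(2000² + 2080²) = 2886 Ω
I = V/|Z| = 2.045 mA
V_R = I·|Z_R| = 0.002045 × 2000 = 4.089 V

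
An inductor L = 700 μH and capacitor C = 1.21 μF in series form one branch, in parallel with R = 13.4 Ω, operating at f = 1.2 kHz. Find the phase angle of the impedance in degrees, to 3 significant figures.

ω = 2πf = 7540 rad/s
X_L = ωL = 5.28 Ω
X_C = 1/(ωC) = 110 Ω
Branch 1: Z₁ = R = 13.4 Ω
Branch 2 (series LC): Z₂ = j(X_L − X_C) = −j104 Ω
Parallel: Z = Z₁Z₂/(Z₁+Z₂), |Z| = 13.3 Ω, ∠Z = -7.32°

-7.32°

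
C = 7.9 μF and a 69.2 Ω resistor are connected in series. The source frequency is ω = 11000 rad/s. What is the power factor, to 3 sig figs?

0.986

X_C = 1/(ωC) = 11.5 Ω
Z = 69.2 − j11.5 Ω
|Z| = √(69.2² + 11.5²) = 70.2 Ω
∠Z = arctan(-11.5/69.2) = -9.44°
cos φ = cos(-9.44°) = 0.986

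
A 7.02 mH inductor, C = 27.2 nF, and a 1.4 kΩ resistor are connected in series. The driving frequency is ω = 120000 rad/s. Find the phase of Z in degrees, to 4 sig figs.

20.95°

X_L = ωL = 842.4 Ω
X_C = 1/(ωC) = 306.4 Ω
Net reactance X = X_L − X_C = 536.0 Ω
Z = 1400 + j536.0 Ω
|Z| = √(1400² + 536.0²) = 1499 Ω
∠Z = arctan(536.0/1400) = 20.95°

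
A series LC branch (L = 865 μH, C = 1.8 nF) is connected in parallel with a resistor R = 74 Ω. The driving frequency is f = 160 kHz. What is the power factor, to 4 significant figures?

0.9738

ω = 2πf = 1.005e+06 rad/s
X_L = ωL = 869.6 Ω
X_C = 1/(ωC) = 552.6 Ω
Branch 1: Z₁ = R = 74.00 Ω
Branch 2 (series LC): Z₂ = j(X_L − X_C) = j317.0 Ω
Parallel: Z = Z₁Z₂/(Z₁+Z₂), |Z| = 72.06 Ω, ∠Z = 13.14°
cos φ = cos(13.14°) = 0.9738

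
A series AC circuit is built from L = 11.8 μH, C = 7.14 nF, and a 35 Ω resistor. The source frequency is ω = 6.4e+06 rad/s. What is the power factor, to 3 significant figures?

0.546

X_L = ωL = 75.5 Ω
X_C = 1/(ωC) = 21.9 Ω
Net reactance X = X_L − X_C = 53.6 Ω
Z = 35.0 + j53.6 Ω
|Z| = √(35.0² + 53.6²) = 64.0 Ω
∠Z = arctan(53.6/35.0) = 56.9°
cos φ = cos(56.9°) = 0.546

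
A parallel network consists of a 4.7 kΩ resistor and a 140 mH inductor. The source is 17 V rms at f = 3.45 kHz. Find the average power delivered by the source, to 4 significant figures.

ω = 2πf = 21680 rad/s
X_L = ωL = 3035 Ω
Parallel: admittances add. Y = 1/R + 1/(jωL)
Y = (0.0002128 − j0.0003295) S
|Y| = 0.0003922 S → |Z| = 1/|Y| = 2549 Ω, ∠Z = −∠Y = 57.15°
I = V/|Z| = 6.668 mA
P = VI cos φ = 17 × 0.006668 × cos(57.15°) = 61.49 mW

61.49 mW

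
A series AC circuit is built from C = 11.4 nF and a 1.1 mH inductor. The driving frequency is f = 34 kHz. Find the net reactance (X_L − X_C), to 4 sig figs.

-175.6 Ω

ω = 2πf = 213600 rad/s
X_L = ωL = 235.0 Ω
X_C = 1/(ωC) = 410.6 Ω
X = 235.0 − 410.6 = -175.6 Ω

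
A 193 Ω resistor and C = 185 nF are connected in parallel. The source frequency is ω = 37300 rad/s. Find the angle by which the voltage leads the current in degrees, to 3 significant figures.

X_C = 1/(ωC) = 145 Ω
Parallel: admittances add. Y = 1/R + jωC
Y = (0.00518 + j0.00690) S
|Y| = 0.00863 S → |Z| = 1/|Y| = 116 Ω, ∠Z = −∠Y = -53.1°

-53.1°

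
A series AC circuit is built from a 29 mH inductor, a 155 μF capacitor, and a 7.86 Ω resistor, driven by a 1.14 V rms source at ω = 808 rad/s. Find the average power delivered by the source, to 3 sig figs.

X_L = ωL = 23.4 Ω
X_C = 1/(ωC) = 7.98 Ω
Net reactance X = X_L − X_C = 15.4 Ω
Z = 7.86 + j15.4 Ω
|Z| = √(7.86² + 15.4²) = 17.3 Ω
∠Z = arctan(15.4/7.86) = 63.0°
I = V/|Z| = 65.8 mA
P = VI cos φ = 1.14 × 0.0658 × cos(63.0°) = 34.0 mW

34.0 mW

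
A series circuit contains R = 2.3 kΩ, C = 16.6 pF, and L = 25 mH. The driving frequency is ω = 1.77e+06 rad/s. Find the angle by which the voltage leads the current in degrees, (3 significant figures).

77.3°

X_L = ωL = 44200 Ω
X_C = 1/(ωC) = 34000 Ω
Net reactance X = X_L − X_C = 10200 Ω
Z = 2300 + j10200 Ω
|Z| = √(2300² + 10200²) = 10500 Ω
∠Z = arctan(10200/2300) = 77.3°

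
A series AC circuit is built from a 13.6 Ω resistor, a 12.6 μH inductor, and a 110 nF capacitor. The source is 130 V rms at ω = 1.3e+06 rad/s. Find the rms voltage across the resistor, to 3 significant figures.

107 V

X_L = ωL = 16.4 Ω
X_C = 1/(ωC) = 6.99 Ω
Net reactance X = X_L − X_C = 9.39 Ω
Z = 13.6 + j9.39 Ω
|Z| = √(13.6² + 9.39²) = 16.5 Ω
I = V/|Z| = 7.87 A
V_R = I·|Z_R| = 7.87 × 13.6 = 107 V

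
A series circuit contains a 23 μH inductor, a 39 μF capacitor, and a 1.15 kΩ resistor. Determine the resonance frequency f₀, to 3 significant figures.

5.31 kHz

ω₀ = 1/√(LC) = 1/√(2.3e-05 × 3.9e-05) = 33390 rad/s
f₀ = ω₀/(2π) = 5.31 kHz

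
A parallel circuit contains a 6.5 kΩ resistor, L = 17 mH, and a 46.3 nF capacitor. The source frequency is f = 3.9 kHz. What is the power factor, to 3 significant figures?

0.121

ω = 2πf = 24500 rad/s
X_L = ωL = 417 Ω
X_C = 1/(ωC) = 881 Ω
Parallel: admittances add. Y = 1/R + 1/(jωL) + jωC
Y = (0.000154 − j0.00127) S
|Y| = 0.00128 S → |Z| = 1/|Y| = 784 Ω, ∠Z = −∠Y = 83.1°
cos φ = cos(83.1°) = 0.121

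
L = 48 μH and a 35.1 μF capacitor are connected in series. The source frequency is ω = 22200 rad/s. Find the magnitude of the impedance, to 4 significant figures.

0.2177 Ω

X_L = ωL = 1.066 Ω
X_C = 1/(ωC) = 1.283 Ω
Net reactance X = X_L − X_C = -0.2177 Ω
Z = − j0.2177 Ω
|Z| = √(0² + 0.2177²) = 0.2177 Ω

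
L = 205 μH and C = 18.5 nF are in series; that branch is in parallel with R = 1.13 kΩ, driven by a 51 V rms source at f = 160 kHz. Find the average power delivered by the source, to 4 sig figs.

2.302 W

ω = 2πf = 1.005e+06 rad/s
X_L = ωL = 206.1 Ω
X_C = 1/(ωC) = 53.77 Ω
Branch 1: Z₁ = R = 1130 Ω
Branch 2 (series LC): Z₂ = j(X_L − X_C) = j152.3 Ω
Parallel: Z = Z₁Z₂/(Z₁+Z₂), |Z| = 151.0 Ω, ∠Z = 82.32°
I = V/|Z| = 337.8 mA
P = VI cos φ = 51 × 0.3378 × cos(82.32°) = 2.302 W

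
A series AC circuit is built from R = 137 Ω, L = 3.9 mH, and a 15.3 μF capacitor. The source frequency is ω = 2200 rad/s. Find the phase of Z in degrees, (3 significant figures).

-8.77°

X_L = ωL = 8.58 Ω
X_C = 1/(ωC) = 29.7 Ω
Net reactance X = X_L − X_C = -21.1 Ω
Z = 137 − j21.1 Ω
|Z| = √(137² + 21.1²) = 139 Ω
∠Z = arctan(-21.1/137) = -8.77°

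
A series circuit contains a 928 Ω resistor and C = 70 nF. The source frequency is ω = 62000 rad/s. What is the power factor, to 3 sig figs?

X_C = 1/(ωC) = 230 Ω
Z = 928 − j230 Ω
|Z| = √(928² + 230²) = 956 Ω
∠Z = arctan(-230/928) = -13.9°
cos φ = cos(-13.9°) = 0.971

0.971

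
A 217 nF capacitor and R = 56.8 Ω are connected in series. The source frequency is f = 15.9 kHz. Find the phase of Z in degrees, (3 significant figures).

ω = 2πf = 99900 rad/s
X_C = 1/(ωC) = 46.1 Ω
Z = 56.8 − j46.1 Ω
|Z| = √(56.8² + 46.1²) = 73.2 Ω
∠Z = arctan(-46.1/56.8) = -39.1°

-39.1°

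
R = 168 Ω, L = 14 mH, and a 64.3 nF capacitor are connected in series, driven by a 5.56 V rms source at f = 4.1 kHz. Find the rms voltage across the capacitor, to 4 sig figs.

11.36 V

ω = 2πf = 25760 rad/s
X_L = ωL = 360.7 Ω
X_C = 1/(ωC) = 603.7 Ω
Net reactance X = X_L − X_C = -243.1 Ω
Z = 168.0 − j243.1 Ω
|Z| = √(168.0² + 243.1²) = 295.5 Ω
I = V/|Z| = 18.82 mA
V_C = I·|Z_C| = 0.01882 × 603.7 = 11.36 V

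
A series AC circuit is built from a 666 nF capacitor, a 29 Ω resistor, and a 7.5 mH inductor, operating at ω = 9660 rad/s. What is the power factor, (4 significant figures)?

X_L = ωL = 72.45 Ω
X_C = 1/(ωC) = 155.4 Ω
Net reactance X = X_L − X_C = -82.98 Ω
Z = 29.00 − j82.98 Ω
|Z| = √(29.00² + 82.98²) = 87.91 Ω
∠Z = arctan(-82.98/29.00) = -70.74°
cos φ = cos(-70.74°) = 0.3299

0.3299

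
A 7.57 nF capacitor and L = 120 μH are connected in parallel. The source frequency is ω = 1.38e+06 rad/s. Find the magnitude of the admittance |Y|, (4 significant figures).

4.408 mS

X_L = ωL = 165.6 Ω
X_C = 1/(ωC) = 95.72 Ω
Parallel: admittances add. Y = 1/(jωL) + jωC
Y = (0 + j0.004408) S
|Y| = 0.004408 S → |Z| = 1/|Y| = 226.9 Ω, ∠Z = −∠Y = -90.00°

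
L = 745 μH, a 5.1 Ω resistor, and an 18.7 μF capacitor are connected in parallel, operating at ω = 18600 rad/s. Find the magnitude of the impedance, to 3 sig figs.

X_L = ωL = 13.9 Ω
X_C = 1/(ωC) = 2.88 Ω
Parallel: admittances add. Y = 1/R + 1/(jωL) + jωC
Y = (0.196 + j0.276) S
|Y| = 0.338 S → |Z| = 1/|Y| = 2.96 Ω, ∠Z = −∠Y = -54.6°

2.96 Ω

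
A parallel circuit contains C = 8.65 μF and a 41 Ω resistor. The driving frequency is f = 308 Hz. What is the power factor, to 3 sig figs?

0.824

ω = 2πf = 1935 rad/s
X_C = 1/(ωC) = 59.7 Ω
Parallel: admittances add. Y = 1/R + jωC
Y = (0.0244 + j0.0167) S
|Y| = 0.0296 S → |Z| = 1/|Y| = 33.8 Ω, ∠Z = −∠Y = -34.5°
cos φ = cos(-34.5°) = 0.824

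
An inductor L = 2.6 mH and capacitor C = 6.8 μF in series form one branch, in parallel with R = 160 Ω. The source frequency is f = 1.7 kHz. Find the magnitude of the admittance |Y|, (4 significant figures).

71.68 mS

ω = 2πf = 10680 rad/s
X_L = ωL = 27.77 Ω
X_C = 1/(ωC) = 13.77 Ω
Branch 1: Z₁ = R = 160.0 Ω
Branch 2 (series LC): Z₂ = j(X_L − X_C) = j14.00 Ω
Parallel: Z = Z₁Z₂/(Z₁+Z₂), |Z| = 13.95 Ω, ∠Z = 85.00°
|Y| = 1/|Z| = 71.68 mS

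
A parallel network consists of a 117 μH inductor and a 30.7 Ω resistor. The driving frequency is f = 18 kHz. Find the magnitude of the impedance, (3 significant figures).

12.2 Ω

ω = 2πf = 113100 rad/s
X_L = ωL = 13.2 Ω
Parallel: admittances add. Y = 1/R + 1/(jωL)
Y = (0.0326 − j0.0756) S
|Y| = 0.0823 S → |Z| = 1/|Y| = 12.2 Ω, ∠Z = −∠Y = 66.7°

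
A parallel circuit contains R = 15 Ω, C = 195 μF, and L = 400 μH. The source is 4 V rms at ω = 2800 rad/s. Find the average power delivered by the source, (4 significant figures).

X_L = ωL = 1.120 Ω
X_C = 1/(ωC) = 1.832 Ω
Parallel: admittances add. Y = 1/R + 1/(jωL) + jωC
Y = (0.06667 − j0.3469) S
|Y| = 0.3532 S → |Z| = 1/|Y| = 2.831 Ω, ∠Z = −∠Y = 79.12°
I = V/|Z| = 1.413 A
P = VI cos φ = 4 × 1.413 × cos(79.12°) = 1.067 W

1.067 W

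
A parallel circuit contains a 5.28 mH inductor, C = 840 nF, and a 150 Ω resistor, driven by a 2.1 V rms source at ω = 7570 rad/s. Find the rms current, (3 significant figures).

41.6 mA

X_L = ωL = 40.0 Ω
X_C = 1/(ωC) = 157 Ω
Parallel: admittances add. Y = 1/R + 1/(jωL) + jωC
Y = (0.00667 − j0.0187) S
|Y| = 0.0198 S → |Z| = 1/|Y| = 50.5 Ω, ∠Z = −∠Y = 70.3°
I = V/|Z| = 2.1/50.5 = 41.6 mA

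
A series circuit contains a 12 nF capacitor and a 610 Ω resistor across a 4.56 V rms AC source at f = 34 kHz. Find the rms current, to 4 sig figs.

6.298 mA

ω = 2πf = 213600 rad/s
X_C = 1/(ωC) = 390.1 Ω
Z = 610.0 − j390.1 Ω
|Z| = √(610.0² + 390.1²) = 724.1 Ω
I = V/|Z| = 4.56/724.1 = 6.298 mA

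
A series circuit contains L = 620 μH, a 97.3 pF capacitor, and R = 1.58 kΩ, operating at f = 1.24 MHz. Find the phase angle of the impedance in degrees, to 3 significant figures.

ω = 2πf = 7.791e+06 rad/s
X_L = ωL = 4830 Ω
X_C = 1/(ωC) = 1320 Ω
Net reactance X = X_L − X_C = 3510 Ω
Z = 1580 + j3510 Ω
|Z| = √(1580² + 3510²) = 3850 Ω
∠Z = arctan(3510/1580) = 65.8°

65.8°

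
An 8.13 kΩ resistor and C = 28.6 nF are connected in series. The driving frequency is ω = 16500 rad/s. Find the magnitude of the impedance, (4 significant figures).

8402 Ω

X_C = 1/(ωC) = 2119 Ω
Z = 8130 − j2119 Ω
|Z| = √(8130² + 2119²) = 8402 Ω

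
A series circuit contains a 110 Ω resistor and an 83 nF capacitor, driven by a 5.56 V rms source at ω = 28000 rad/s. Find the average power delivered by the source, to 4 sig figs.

17.24 mW

X_C = 1/(ωC) = 430.3 Ω
Z = 110.0 − j430.3 Ω
|Z| = √(110.0² + 430.3²) = 444.1 Ω
∠Z = arctan(-430.3/110.0) = -75.66°
I = V/|Z| = 12.52 mA
P = VI cos φ = 5.56 × 0.01252 × cos(-75.66°) = 17.24 mW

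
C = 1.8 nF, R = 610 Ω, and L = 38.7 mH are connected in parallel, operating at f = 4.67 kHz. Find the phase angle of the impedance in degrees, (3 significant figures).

26.8°

ω = 2πf = 29340 rad/s
X_L = ωL = 1140 Ω
X_C = 1/(ωC) = 18900 Ω
Parallel: admittances add. Y = 1/R + 1/(jωL) + jωC
Y = (0.00164 − j0.000828) S
|Y| = 0.00184 S → |Z| = 1/|Y| = 545 Ω, ∠Z = −∠Y = 26.8°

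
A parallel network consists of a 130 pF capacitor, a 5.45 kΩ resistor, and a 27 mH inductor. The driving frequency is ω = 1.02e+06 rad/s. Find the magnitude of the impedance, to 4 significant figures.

X_L = ωL = 27540 Ω
X_C = 1/(ωC) = 7541 Ω
Parallel: admittances add. Y = 1/R + 1/(jωL) + jωC
Y = (0.0001835 + j9.629e-05) S
|Y| = 0.0002072 S → |Z| = 1/|Y| = 4826 Ω, ∠Z = −∠Y = -27.69°

4826 Ω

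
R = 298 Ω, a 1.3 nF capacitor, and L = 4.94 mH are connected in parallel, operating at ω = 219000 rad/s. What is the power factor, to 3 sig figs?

0.982

X_L = ωL = 1080 Ω
X_C = 1/(ωC) = 3510 Ω
Parallel: admittances add. Y = 1/R + 1/(jωL) + jωC
Y = (0.00336 − j0.000640) S
|Y| = 0.00342 S → |Z| = 1/|Y| = 293 Ω, ∠Z = −∠Y = 10.8°
cos φ = cos(10.8°) = 0.982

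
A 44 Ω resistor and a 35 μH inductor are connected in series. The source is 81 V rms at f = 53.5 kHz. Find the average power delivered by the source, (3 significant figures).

139 W

ω = 2πf = 336200 rad/s
X_L = ωL = 11.8 Ω
Z = 44.0 + j11.8 Ω
|Z| = √(44.0² + 11.8²) = 45.5 Ω
∠Z = arctan(11.8/44.0) = 15.0°
I = V/|Z| = 1.78 A
P = VI cos φ = 81 × 1.78 × cos(15.0°) = 139 W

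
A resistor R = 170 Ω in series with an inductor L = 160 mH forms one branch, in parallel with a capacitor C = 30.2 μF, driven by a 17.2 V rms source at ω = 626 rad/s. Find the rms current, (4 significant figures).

290.8 mA

X_L = ωL = 100.2 Ω
X_C = 1/(ωC) = 52.90 Ω
Branch 1 (R+jX_L): Z₁ = 170.0 + j100.2 Ω, |Z₁| = 197.3 Ω
Branch 2 (−jX_C): Z₂ = −j52.90 Ω
Parallel: Z = Z₁Z₂/(Z₁+Z₂), |Z| = 59.15 Ω, ∠Z = -75.03°
I = V/|Z| = 17.2/59.15 = 290.8 mA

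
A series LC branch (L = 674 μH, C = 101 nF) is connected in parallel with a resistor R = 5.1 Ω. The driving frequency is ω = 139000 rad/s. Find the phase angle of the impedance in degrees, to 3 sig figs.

12.8°

X_L = ωL = 93.7 Ω
X_C = 1/(ωC) = 71.2 Ω
Branch 1: Z₁ = R = 5.10 Ω
Branch 2 (series LC): Z₂ = j(X_L − X_C) = j22.5 Ω
Parallel: Z = Z₁Z₂/(Z₁+Z₂), |Z| = 4.97 Ω, ∠Z = 12.8°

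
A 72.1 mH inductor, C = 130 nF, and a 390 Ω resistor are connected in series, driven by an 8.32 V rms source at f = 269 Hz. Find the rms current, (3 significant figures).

ω = 2πf = 1690 rad/s
X_L = ωL = 122 Ω
X_C = 1/(ωC) = 4550 Ω
Net reactance X = X_L − X_C = -4430 Ω
Z = 390 − j4430 Ω
|Z| = √(390² + 4430²) = 4450 Ω
I = V/|Z| = 8.32/4450 = 1.87 mA

1.87 mA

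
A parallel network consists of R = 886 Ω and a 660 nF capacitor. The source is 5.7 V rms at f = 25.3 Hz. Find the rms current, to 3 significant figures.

ω = 2πf = 159.0 rad/s
X_C = 1/(ωC) = 9530 Ω
Parallel: admittances add. Y = 1/R + jωC
Y = (0.00113 + j0.000105) S
|Y| = 0.00113 S → |Z| = 1/|Y| = 882 Ω, ∠Z = −∠Y = -5.31°
I = V/|Z| = 5.7/882 = 6.46 mA

6.46 mA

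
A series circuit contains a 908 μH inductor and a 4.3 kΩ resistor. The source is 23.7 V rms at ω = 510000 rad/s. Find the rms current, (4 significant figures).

5.480 mA

X_L = ωL = 463.1 Ω
Z = 4300 + j463.1 Ω
|Z| = √(4300² + 463.1²) = 4325 Ω
I = V/|Z| = 23.7/4325 = 5.480 mA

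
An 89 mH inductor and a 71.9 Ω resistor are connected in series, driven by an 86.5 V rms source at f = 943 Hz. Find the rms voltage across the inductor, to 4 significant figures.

85.71 V

ω = 2πf = 5925 rad/s
X_L = ωL = 527.3 Ω
Z = 71.90 + j527.3 Ω
|Z| = √(71.90² + 527.3²) = 532.2 Ω
I = V/|Z| = 162.5 mA
V_L = I·|Z_L| = 0.1625 × 527.3 = 85.71 V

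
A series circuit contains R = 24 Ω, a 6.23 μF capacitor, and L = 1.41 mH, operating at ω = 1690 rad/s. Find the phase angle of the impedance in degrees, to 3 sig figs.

-75.5°

X_L = ωL = 2.38 Ω
X_C = 1/(ωC) = 95.0 Ω
Net reactance X = X_L − X_C = -92.6 Ω
Z = 24.0 − j92.6 Ω
|Z| = √(24.0² + 92.6²) = 95.7 Ω
∠Z = arctan(-92.6/24.0) = -75.5°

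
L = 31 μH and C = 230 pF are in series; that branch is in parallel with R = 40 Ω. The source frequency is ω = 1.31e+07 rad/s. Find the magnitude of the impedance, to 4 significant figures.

X_L = ωL = 406.1 Ω
X_C = 1/(ωC) = 331.9 Ω
Branch 1: Z₁ = R = 40.00 Ω
Branch 2 (series LC): Z₂ = j(X_L − X_C) = j74.20 Ω
Parallel: Z = Z₁Z₂/(Z₁+Z₂), |Z| = 35.21 Ω, ∠Z = 28.33°

35.21 Ω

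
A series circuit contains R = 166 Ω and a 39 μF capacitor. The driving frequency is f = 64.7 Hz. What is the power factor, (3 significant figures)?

ω = 2πf = 406.5 rad/s
X_C = 1/(ωC) = 63.1 Ω
Z = 166 − j63.1 Ω
|Z| = √(166² + 63.1²) = 178 Ω
∠Z = arctan(-63.1/166) = -20.8°
cos φ = cos(-20.8°) = 0.935

0.935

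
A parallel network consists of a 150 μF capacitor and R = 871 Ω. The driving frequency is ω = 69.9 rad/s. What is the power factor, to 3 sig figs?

0.109

X_C = 1/(ωC) = 95.4 Ω
Parallel: admittances add. Y = 1/R + jωC
Y = (0.00115 + j0.0105) S
|Y| = 0.0105 S → |Z| = 1/|Y| = 94.8 Ω, ∠Z = −∠Y = -83.8°
cos φ = cos(-83.8°) = 0.109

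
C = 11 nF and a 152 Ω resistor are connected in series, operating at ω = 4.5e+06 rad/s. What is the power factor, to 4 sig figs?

X_C = 1/(ωC) = 20.20 Ω
Z = 152.0 − j20.20 Ω
|Z| = √(152.0² + 20.20²) = 153.3 Ω
∠Z = arctan(-20.20/152.0) = -7.571°
cos φ = cos(-7.571°) = 0.9913

0.9913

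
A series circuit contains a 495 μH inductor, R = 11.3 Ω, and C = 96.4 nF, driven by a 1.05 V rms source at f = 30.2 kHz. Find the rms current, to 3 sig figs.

ω = 2πf = 189800 rad/s
X_L = ωL = 93.9 Ω
X_C = 1/(ωC) = 54.7 Ω
Net reactance X = X_L − X_C = 39.3 Ω
Z = 11.3 + j39.3 Ω
|Z| = √(11.3² + 39.3²) = 40.9 Ω
I = V/|Z| = 1.05/40.9 = 25.7 mA

25.7 mA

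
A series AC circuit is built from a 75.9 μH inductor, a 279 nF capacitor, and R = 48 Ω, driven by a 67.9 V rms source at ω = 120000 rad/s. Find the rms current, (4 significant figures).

X_L = ωL = 9.108 Ω
X_C = 1/(ωC) = 29.87 Ω
Net reactance X = X_L − X_C = -20.76 Ω
Z = 48.00 − j20.76 Ω
|Z| = √(48.00² + 20.76²) = 52.30 Ω
I = V/|Z| = 67.9/52.30 = 1.298 A

1.298 A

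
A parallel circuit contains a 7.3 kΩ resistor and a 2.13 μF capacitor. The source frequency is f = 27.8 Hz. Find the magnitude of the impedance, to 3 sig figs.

2520 Ω

ω = 2πf = 174.7 rad/s
X_C = 1/(ωC) = 2690 Ω
Parallel: admittances add. Y = 1/R + jωC
Y = (0.000137 + j0.000372) S
|Y| = 0.000396 S → |Z| = 1/|Y| = 2520 Ω, ∠Z = −∠Y = -69.8°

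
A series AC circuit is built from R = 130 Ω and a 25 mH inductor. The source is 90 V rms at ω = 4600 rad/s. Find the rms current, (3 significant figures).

519 mA

X_L = ωL = 115 Ω
Z = 130 + j115 Ω
|Z| = √(130² + 115²) = 174 Ω
I = V/|Z| = 90/174 = 519 mA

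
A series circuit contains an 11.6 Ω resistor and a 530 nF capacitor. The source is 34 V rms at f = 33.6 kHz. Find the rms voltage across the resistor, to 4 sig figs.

26.93 V

ω = 2πf = 211100 rad/s
X_C = 1/(ωC) = 8.937 Ω
Z = 11.60 − j8.937 Ω
|Z| = √(11.60² + 8.937²) = 14.64 Ω
I = V/|Z| = 2.322 A
V_R = I·|Z_R| = 2.322 × 11.60 = 26.93 V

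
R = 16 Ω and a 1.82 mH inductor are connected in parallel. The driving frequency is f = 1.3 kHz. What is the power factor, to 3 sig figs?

0.681

ω = 2πf = 8168 rad/s
X_L = ωL = 14.9 Ω
Parallel: admittances add. Y = 1/R + 1/(jωL)
Y = (0.0625 − j0.0673) S
|Y| = 0.0918 S → |Z| = 1/|Y| = 10.9 Ω, ∠Z = −∠Y = 47.1°
cos φ = cos(47.1°) = 0.681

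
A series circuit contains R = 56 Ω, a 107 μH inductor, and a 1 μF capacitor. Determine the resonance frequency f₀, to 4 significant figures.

15.39 kHz

ω₀ = 1/√(LC) = 1/√(0.000107 × 1e-06) = 96670 rad/s
f₀ = ω₀/(2π) = 15.39 kHz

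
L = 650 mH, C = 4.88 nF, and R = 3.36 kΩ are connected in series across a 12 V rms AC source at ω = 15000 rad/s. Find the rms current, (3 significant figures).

X_L = ωL = 9750 Ω
X_C = 1/(ωC) = 13700 Ω
Net reactance X = X_L − X_C = -3910 Ω
Z = 3360 − j3910 Ω
|Z| = √(3360² + 3910²) = 5160 Ω
I = V/|Z| = 12/5160 = 2.33 mA

2.33 mA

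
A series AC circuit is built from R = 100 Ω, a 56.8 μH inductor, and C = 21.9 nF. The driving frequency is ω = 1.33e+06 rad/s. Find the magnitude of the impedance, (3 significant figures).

108 Ω

X_L = ωL = 75.5 Ω
X_C = 1/(ωC) = 34.3 Ω
Net reactance X = X_L − X_C = 41.2 Ω
Z = 100 + j41.2 Ω
|Z| = √(100² + 41.2²) = 108 Ω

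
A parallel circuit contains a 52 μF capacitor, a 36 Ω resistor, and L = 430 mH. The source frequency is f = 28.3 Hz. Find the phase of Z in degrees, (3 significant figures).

7.86°

ω = 2πf = 177.8 rad/s
X_L = ωL = 76.5 Ω
X_C = 1/(ωC) = 108 Ω
Parallel: admittances add. Y = 1/R + 1/(jωL) + jωC
Y = (0.0278 − j0.00383) S
|Y| = 0.0280 S → |Z| = 1/|Y| = 35.7 Ω, ∠Z = −∠Y = 7.86°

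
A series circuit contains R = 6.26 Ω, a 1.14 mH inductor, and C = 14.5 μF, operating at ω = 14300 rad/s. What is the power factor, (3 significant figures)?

0.479

X_L = ωL = 16.3 Ω
X_C = 1/(ωC) = 4.82 Ω
Net reactance X = X_L − X_C = 11.5 Ω
Z = 6.26 + j11.5 Ω
|Z| = √(6.26² + 11.5²) = 13.1 Ω
∠Z = arctan(11.5/6.26) = 61.4°
cos φ = cos(61.4°) = 0.479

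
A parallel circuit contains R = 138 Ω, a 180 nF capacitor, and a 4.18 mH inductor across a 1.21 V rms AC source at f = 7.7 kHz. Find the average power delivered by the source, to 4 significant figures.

10.61 mW

ω = 2πf = 48380 rad/s
X_L = ωL = 202.2 Ω
X_C = 1/(ωC) = 114.8 Ω
Parallel: admittances add. Y = 1/R + 1/(jωL) + jωC
Y = (0.007246 + j0.003764) S
|Y| = 0.008165 S → |Z| = 1/|Y| = 122.5 Ω, ∠Z = −∠Y = -27.45°
I = V/|Z| = 9.880 mA
P = VI cos φ = 1.21 × 0.009880 × cos(-27.45°) = 10.61 mW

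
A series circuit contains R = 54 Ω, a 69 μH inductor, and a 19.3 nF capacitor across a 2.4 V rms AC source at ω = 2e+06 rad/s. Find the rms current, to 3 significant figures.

19.3 mA

X_L = ωL = 138 Ω
X_C = 1/(ωC) = 25.9 Ω
Net reactance X = X_L − X_C = 112 Ω
Z = 54.0 + j112 Ω
|Z| = √(54.0² + 112²) = 124 Ω
I = V/|Z| = 2.4/124 = 19.3 mA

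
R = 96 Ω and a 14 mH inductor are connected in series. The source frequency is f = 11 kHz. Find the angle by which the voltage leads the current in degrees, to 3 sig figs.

84.3°

ω = 2πf = 69120 rad/s
X_L = ωL = 968 Ω
Z = 96.0 + j968 Ω
|Z| = √(96.0² + 968²) = 972 Ω
∠Z = arctan(968/96.0) = 84.3°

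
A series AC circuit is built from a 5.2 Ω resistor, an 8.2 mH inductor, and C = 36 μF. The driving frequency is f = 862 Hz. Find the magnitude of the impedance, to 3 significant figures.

ω = 2πf = 5416 rad/s
X_L = ωL = 44.4 Ω
X_C = 1/(ωC) = 5.13 Ω
Net reactance X = X_L − X_C = 39.3 Ω
Z = 5.20 + j39.3 Ω
|Z| = √(5.20² + 39.3²) = 39.6 Ω

39.6 Ω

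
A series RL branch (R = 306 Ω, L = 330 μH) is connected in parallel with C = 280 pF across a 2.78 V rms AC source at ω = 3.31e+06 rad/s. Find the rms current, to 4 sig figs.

X_L = ωL = 1092 Ω
X_C = 1/(ωC) = 1079 Ω
Branch 1 (R+jX_L): Z₁ = 306.0 + j1092 Ω, |Z₁| = 1134 Ω
Branch 2 (−jX_C): Z₂ = −j1079 Ω
Parallel: Z = Z₁Z₂/(Z₁+Z₂), |Z| = 3996 Ω, ∠Z = -18.14°
I = V/|Z| = 2.78/3996 = 695.7 μA

695.7 μA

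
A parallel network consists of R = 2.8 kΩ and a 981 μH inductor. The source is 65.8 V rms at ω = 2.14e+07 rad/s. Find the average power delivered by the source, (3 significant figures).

X_L = ωL = 21000 Ω
Parallel: admittances add. Y = 1/R + 1/(jωL)
Y = (0.000357 − j4.76e-05) S
|Y| = 0.000360 S → |Z| = 1/|Y| = 2780 Ω, ∠Z = −∠Y = 7.60°
I = V/|Z| = 23.7 mA
P = VI cos φ = 65.8 × 0.0237 × cos(7.60°) = 1.55 W

1.55 W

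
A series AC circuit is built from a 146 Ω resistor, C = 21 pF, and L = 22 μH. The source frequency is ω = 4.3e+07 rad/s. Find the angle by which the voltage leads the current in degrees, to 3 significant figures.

X_L = ωL = 946 Ω
X_C = 1/(ωC) = 1110 Ω
Net reactance X = X_L − X_C = -161 Ω
Z = 146 − j161 Ω
|Z| = √(146² + 161²) = 218 Ω
∠Z = arctan(-161/146) = -47.9°

-47.9°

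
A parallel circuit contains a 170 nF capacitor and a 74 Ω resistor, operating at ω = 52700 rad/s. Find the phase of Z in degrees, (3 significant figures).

X_C = 1/(ωC) = 112 Ω
Parallel: admittances add. Y = 1/R + jωC
Y = (0.0135 + j0.00896) S
|Y| = 0.0162 S → |Z| = 1/|Y| = 61.7 Ω, ∠Z = −∠Y = -33.5°

-33.5°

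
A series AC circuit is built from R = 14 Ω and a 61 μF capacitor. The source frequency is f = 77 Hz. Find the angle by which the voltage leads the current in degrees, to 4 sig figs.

-67.55°

ω = 2πf = 483.8 rad/s
X_C = 1/(ωC) = 33.88 Ω
Z = 14.00 − j33.88 Ω
|Z| = √(14.00² + 33.88²) = 36.66 Ω
∠Z = arctan(-33.88/14.00) = -67.55°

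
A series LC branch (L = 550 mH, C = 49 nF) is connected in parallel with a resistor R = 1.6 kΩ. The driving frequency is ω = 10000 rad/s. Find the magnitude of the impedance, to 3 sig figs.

1450 Ω

X_L = ωL = 5500 Ω
X_C = 1/(ωC) = 2040 Ω
Branch 1: Z₁ = R = 1600 Ω
Branch 2 (series LC): Z₂ = j(X_L − X_C) = j3460 Ω
Parallel: Z = Z₁Z₂/(Z₁+Z₂), |Z| = 1450 Ω, ∠Z = 24.8°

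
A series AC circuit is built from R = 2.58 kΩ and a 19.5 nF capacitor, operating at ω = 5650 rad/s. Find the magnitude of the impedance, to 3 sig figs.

9440 Ω

X_C = 1/(ωC) = 9080 Ω
Z = 2580 − j9080 Ω
|Z| = √(2580² + 9080²) = 9440 Ω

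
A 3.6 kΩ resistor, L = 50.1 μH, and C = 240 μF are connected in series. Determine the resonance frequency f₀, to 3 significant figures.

ω₀ = 1/√(LC) = 1/√(5.01e-05 × 0.00024) = 9120 rad/s
f₀ = ω₀/(2π) = 1.45 kHz

1.45 kHz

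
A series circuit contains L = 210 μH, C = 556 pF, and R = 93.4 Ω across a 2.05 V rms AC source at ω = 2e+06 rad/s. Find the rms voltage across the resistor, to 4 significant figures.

X_L = ωL = 420.0 Ω
X_C = 1/(ωC) = 899.3 Ω
Net reactance X = X_L − X_C = -479.3 Ω
Z = 93.40 − j479.3 Ω
|Z| = √(93.40² + 479.3²) = 488.3 Ω
I = V/|Z| = 4.198 mA
V_R = I·|Z_R| = 0.004198 × 93.40 = 0.3921 V

0.3921 V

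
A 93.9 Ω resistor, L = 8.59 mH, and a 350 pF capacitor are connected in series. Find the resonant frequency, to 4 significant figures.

ω₀ = 1/√(LC) = 1/√(0.00859 × 3.5e-10) = 576700 rad/s
f₀ = ω₀/(2π) = 91.79 kHz

91.79 kHz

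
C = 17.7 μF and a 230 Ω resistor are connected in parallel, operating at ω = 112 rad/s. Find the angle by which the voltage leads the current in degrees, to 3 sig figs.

X_C = 1/(ωC) = 504 Ω
Parallel: admittances add. Y = 1/R + jωC
Y = (0.00435 + j0.00198) S
|Y| = 0.00478 S → |Z| = 1/|Y| = 209 Ω, ∠Z = −∠Y = -24.5°

-24.5°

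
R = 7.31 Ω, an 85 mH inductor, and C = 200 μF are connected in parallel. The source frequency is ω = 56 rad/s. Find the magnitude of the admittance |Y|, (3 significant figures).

X_L = ωL = 4.76 Ω
X_C = 1/(ωC) = 89.3 Ω
Parallel: admittances add. Y = 1/R + 1/(jωL) + jωC
Y = (0.137 − j0.199) S
|Y| = 0.241 S → |Z| = 1/|Y| = 4.14 Ω, ∠Z = −∠Y = 55.5°

241 mS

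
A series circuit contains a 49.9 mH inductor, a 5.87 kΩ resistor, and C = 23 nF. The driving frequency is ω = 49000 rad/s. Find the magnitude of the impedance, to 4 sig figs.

X_L = ωL = 2445 Ω
X_C = 1/(ωC) = 887.3 Ω
Net reactance X = X_L − X_C = 1558 Ω
Z = 5870 + j1558 Ω
|Z| = √(5870² + 1558²) = 6073 Ω

6073 Ω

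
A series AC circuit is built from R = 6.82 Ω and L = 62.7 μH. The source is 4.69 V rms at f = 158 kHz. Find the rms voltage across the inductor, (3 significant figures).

ω = 2πf = 992700 rad/s
X_L = ωL = 62.2 Ω
Z = 6.82 + j62.2 Ω
|Z| = √(6.82² + 62.2²) = 62.6 Ω
I = V/|Z| = 74.9 mA
V_L = I·|Z_L| = 0.0749 × 62.2 = 4.66 V

4.66 V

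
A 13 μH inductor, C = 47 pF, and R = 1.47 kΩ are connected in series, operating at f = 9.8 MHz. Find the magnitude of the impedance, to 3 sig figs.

1540 Ω

ω = 2πf = 6.158e+07 rad/s
X_L = ωL = 800 Ω
X_C = 1/(ωC) = 346 Ω
Net reactance X = X_L − X_C = 455 Ω
Z = 1470 + j455 Ω
|Z| = √(1470² + 455²) = 1540 Ω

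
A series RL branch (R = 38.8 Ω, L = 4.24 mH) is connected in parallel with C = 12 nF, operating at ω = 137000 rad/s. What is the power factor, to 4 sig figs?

0.8535

X_L = ωL = 580.9 Ω
X_C = 1/(ωC) = 608.3 Ω
Branch 1 (R+jX_L): Z₁ = 38.80 + j580.9 Ω, |Z₁| = 582.2 Ω
Branch 2 (−jX_C): Z₂ = −j608.3 Ω
Parallel: Z = Z₁Z₂/(Z₁+Z₂), |Z| = 7456 Ω, ∠Z = 31.40°
cos φ = cos(31.40°) = 0.8535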